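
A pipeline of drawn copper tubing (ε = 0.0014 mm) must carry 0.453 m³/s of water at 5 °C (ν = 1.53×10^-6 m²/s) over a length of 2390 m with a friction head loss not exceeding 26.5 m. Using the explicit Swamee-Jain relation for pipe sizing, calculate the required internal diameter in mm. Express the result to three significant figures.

D ≈ 455 mm

Swamee-Jain (Type III): D = 0.66·[ε^1.25·(LQ²/(gh_f))^4.75 + ν·Q^9.4·(L/(gh_f))^5.2]^0.04
LQ²/(gh_f) = 1.887; L/(gh_f) = 9.194
Term 1 = ε^1.25·(…)^4.75 = 9.82×10^-7; Term 2 = ν·Q^9.4·(…)^5.2 = 9.16×10^-5
D = 0.66·(9.82×10^-7 + 9.16×10^-5)^0.04 = 0.4552 m = 455 mm
Check: V = 2.78 m/s, Re = 8.28×10^5, f = 0.01205, h_f = 25.0 m ≈ 26.5 m ✓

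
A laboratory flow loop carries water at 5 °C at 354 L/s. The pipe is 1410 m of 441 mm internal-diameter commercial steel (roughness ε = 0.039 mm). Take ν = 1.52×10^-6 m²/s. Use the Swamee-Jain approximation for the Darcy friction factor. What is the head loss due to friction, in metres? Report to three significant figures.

h_f ≈ 12.1 m

V = 4Q/(πD²) = 4·0.354/(π·0.441²) = 2.318 m/s
Re = VD/ν = 2.318·0.441/1.52×10^-6 = 6.72×10^5 → turbulent
ε/D = 0.039/441 = 8.84×10^-5
Swamee-Jain: f = 0.01386
h_f = f(L/D)V²/(2g) = 0.01386·(1410/0.441)·2.318²/(2·9.81) = 12.13 m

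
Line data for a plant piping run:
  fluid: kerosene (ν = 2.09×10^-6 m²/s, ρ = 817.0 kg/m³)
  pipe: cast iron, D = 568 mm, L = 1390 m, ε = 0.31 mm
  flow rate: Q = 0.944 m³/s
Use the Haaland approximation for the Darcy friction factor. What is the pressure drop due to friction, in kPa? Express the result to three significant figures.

V = 4Q/(πD²) = 4·0.944/(π·0.568²) = 3.726 m/s
Re = VD/ν = 3.726·0.568/2.09×10^-6 = 1.01×10^6 → turbulent
ε/D = 0.31/568 = 5.46×10^-4
Haaland: f = 0.01747
h_f = f(L/D)V²/(2g) = 0.01747·(1390/0.568)·3.726²/(2·9.81) = 30.25 m
Δp = ρg·h_f = 817.0·9.81·30.25 = 242.5 kPa

Δp ≈ 242 kPa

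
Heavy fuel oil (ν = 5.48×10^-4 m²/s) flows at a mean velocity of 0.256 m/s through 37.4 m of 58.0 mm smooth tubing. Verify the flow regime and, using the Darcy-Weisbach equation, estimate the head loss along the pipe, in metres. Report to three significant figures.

h_f ≈ 5.09 m

Re = VD/ν = 0.256·0.05800/5.48×10^-4 = 27.1 → laminar (Re < 2300)
f = 64/Re = 2.362
h_f = f(L/D)V²/(2g) = 2.362·(37.4/0.05800)·0.256²/(2·9.81) = 5.088 m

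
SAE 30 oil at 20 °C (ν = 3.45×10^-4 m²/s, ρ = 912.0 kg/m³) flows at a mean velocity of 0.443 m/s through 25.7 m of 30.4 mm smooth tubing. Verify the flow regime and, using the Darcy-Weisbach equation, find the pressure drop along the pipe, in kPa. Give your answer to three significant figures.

Re = VD/ν = 0.443·0.03040/3.45×10^-4 = 39.0 → laminar (Re < 2300)
f = 64/Re = 1.640
h_f = f(L/D)V²/(2g) = 1.640·(25.7/0.03040)·0.443²/(2·9.81) = 13.86 m
Δp = ρg·h_f = 912.0·9.81·13.86 = 124.0 kPa

Δp ≈ 124 kPa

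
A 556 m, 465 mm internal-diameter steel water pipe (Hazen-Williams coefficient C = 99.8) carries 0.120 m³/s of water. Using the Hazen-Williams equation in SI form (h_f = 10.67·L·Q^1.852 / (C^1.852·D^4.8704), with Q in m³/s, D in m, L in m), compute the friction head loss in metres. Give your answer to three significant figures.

h_f = 10.67·556·0.120^1.852 / (99.8^1.852·0.465^4.8704) = 0.9663 m

h_f ≈ 0.966 m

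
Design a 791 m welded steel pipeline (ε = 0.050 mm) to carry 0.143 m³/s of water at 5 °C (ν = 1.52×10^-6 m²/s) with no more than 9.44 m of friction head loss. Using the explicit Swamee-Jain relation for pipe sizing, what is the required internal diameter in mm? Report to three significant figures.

Swamee-Jain (Type III): D = 0.66·[ε^1.25·(LQ²/(gh_f))^4.75 + ν·Q^9.4·(L/(gh_f))^5.2]^0.04
LQ²/(gh_f) = 0.1747; L/(gh_f) = 8.542
Term 1 = ε^1.25·(…)^4.75 = 1.06×10^-9; Term 2 = ν·Q^9.4·(…)^5.2 = 1.22×10^-9
D = 0.66·(1.06×10^-9 + 1.22×10^-9)^0.04 = 0.2977 m = 298 mm
Check: V = 2.05 m/s, Re = 4.02×10^5, f = 0.01553, h_f = 8.87 m ≈ 9.44 m ✓

D ≈ 298 mm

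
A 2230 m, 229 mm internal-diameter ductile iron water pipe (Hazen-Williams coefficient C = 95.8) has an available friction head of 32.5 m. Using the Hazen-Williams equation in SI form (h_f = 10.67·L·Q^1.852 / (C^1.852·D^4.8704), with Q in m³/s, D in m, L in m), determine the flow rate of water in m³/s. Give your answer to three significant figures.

Q ≈ 0.0564 m³/s

Rearranging: Q = [h_f·C^1.852·D^4.8704 / (10.67·L)]^(1/1.852)
Q = [32.5·95.8^1.852·0.229^4.8704 / (10.67·2230)]^0.540 = 0.05638 m³/s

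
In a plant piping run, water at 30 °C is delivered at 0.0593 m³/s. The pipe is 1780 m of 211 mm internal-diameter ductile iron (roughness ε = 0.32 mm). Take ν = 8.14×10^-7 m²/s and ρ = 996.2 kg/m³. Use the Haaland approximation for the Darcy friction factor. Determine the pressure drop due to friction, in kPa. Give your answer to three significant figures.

V = 4Q/(πD²) = 4·0.0593/(π·0.211²) = 1.696 m/s
Re = VD/ν = 1.696·0.211/8.14×10^-7 = 4.40×10^5 → turbulent
ε/D = 0.32/211 = 0.00152
Haaland: f = 0.02227
h_f = f(L/D)V²/(2g) = 0.02227·(1780/0.211)·1.696²/(2·9.81) = 27.55 m
Δp = ρg·h_f = 996.2·9.81·27.55 = 269.2 kPa

Δp ≈ 269 kPa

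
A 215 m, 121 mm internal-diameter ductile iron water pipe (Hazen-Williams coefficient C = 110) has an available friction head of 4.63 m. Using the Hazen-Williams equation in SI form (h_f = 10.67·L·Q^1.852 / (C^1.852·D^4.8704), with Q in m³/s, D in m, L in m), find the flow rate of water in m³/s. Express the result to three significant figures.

Q ≈ 0.0149 m³/s

Rearranging: Q = [h_f·C^1.852·D^4.8704 / (10.67·L)]^(1/1.852)
Q = [4.63·110^1.852·0.121^4.8704 / (10.67·215)]^0.540 = 0.01493 m³/s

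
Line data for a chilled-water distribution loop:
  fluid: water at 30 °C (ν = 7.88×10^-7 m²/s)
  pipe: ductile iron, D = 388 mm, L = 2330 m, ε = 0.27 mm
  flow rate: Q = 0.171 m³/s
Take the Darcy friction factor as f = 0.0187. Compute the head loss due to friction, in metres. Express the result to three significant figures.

h_f ≈ 12.0 m

V = 4Q/(πD²) = 4·0.171/(π·0.388²) = 1.446 m/s
h_f = f(L/D)V²/(2g) = 0.01870·(2330/0.388)·1.446²/(2·9.81) = 11.97 m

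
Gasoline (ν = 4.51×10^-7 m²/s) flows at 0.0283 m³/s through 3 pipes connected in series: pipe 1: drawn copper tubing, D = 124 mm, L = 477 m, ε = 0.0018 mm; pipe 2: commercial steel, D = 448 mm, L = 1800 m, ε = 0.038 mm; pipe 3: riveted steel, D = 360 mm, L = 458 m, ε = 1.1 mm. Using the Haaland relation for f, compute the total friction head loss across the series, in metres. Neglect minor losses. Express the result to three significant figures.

H ≈ 13.9 m

Pipe 1: V = 2.343 m/s, Re = 6.44×10^5, ε/D = 1.45×10^-5, f = 0.01269, h_1 = f(L/D)V²/2g = 13.66 m
Pipe 2: V = 0.1795 m/s, Re = 1.78×10^5, ε/D = 8.48×10^-5, f = 0.01639, h_2 = f(L/D)V²/2g = 0.1082 m
Pipe 3: V = 0.2780 m/s, Re = 2.22×10^5, ε/D = 0.00306, f = 0.02689, h_3 = f(L/D)V²/2g = 0.1348 m
Series → Q common, losses add: H = Σh = 13.91 m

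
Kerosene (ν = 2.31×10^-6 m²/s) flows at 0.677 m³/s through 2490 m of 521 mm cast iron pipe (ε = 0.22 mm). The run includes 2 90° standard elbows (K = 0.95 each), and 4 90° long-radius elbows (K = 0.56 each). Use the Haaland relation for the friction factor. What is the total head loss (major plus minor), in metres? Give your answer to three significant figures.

V = 4Q/(πD²) = 3.176 m/s; V²/2g = 0.5140 m
Re = 7.16×10^5, ε/D = 4.22×10^-4 → f = 0.01680 (Haaland)
Major: h_f = f(L/D)·V²/2g = 0.01680·4779·0.5140 = 41.26 m
Minor: ΣK = 4.14; h_m = ΣK·V²/2g = 2.128 m
Total H_L = 41.26 + 2.128 = 43.39 m

H_L ≈ 43.4 m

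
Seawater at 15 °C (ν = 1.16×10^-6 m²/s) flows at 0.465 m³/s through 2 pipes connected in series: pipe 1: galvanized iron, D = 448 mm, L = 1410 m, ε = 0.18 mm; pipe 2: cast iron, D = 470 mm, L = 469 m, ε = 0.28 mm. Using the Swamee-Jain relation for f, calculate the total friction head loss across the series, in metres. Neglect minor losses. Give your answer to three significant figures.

H ≈ 29.6 m

Pipe 1: V = 2.950 m/s, Re = 1.14×10^6, ε/D = 4.02×10^-4, f = 0.01652, h_1 = f(L/D)V²/2g = 23.07 m
Pipe 2: V = 2.680 m/s, Re = 1.09×10^6, ε/D = 5.96×10^-4, f = 0.01788, h_2 = f(L/D)V²/2g = 6.532 m
Series → Q common, losses add: H = Σh = 29.60 m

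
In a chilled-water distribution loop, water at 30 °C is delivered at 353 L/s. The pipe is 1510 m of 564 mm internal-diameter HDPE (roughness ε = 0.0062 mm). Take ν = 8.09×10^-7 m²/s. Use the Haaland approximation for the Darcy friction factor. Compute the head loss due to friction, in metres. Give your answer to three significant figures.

h_f ≈ 3.22 m

V = 4Q/(πD²) = 4·0.353/(π·0.564²) = 1.413 m/s
Re = VD/ν = 1.413·0.564/8.09×10^-7 = 9.85×10^5 → turbulent
ε/D = 0.0062/564 = 1.10×10^-5
Haaland: f = 0.01181
h_f = f(L/D)V²/(2g) = 0.01181·(1510/0.564)·1.413²/(2·9.81) = 3.218 m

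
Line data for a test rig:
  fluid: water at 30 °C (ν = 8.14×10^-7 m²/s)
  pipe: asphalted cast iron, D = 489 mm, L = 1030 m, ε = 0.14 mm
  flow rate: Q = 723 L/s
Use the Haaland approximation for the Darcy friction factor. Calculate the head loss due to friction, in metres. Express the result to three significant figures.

h_f ≈ 24.1 m

V = 4Q/(πD²) = 4·0.723/(π·0.489²) = 3.850 m/s
Re = VD/ν = 3.850·0.489/8.14×10^-7 = 2.31×10^6 → turbulent
ε/D = 0.14/489 = 2.86×10^-4
Haaland: f = 0.01512
h_f = f(L/D)V²/(2g) = 0.01512·(1030/0.489)·3.850²/(2·9.81) = 24.05 m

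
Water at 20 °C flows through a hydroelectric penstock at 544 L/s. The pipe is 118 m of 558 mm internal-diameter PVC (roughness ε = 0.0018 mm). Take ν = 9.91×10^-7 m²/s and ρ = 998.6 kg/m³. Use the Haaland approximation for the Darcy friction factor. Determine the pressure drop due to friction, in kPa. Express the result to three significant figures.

Δp ≈ 5.86 kPa

V = 4Q/(πD²) = 4·0.544/(π·0.558²) = 2.225 m/s
Re = VD/ν = 2.225·0.558/9.91×10^-7 = 1.25×10^6 → turbulent
ε/D = 0.0018/558 = 3.23×10^-6
Haaland: f = 0.01122
h_f = f(L/D)V²/(2g) = 0.01122·(118/0.558)·2.225²/(2·9.81) = 0.5985 m
Δp = ρg·h_f = 998.6·9.81·0.5985 = 5.863 kPa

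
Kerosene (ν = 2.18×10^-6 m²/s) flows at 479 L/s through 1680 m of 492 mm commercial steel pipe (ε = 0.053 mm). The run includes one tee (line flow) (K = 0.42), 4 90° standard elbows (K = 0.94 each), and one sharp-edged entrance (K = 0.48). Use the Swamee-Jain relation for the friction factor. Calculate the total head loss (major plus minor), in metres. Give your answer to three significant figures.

H_L ≈ 17.4 m

V = 4Q/(πD²) = 2.520 m/s; V²/2g = 0.3235 m
Re = 5.69×10^5, ε/D = 1.08×10^-4 → f = 0.01435 (Swamee-Jain)
Major: h_f = f(L/D)·V²/2g = 0.01435·3415·0.3235 = 15.86 m
Minor: ΣK = 4.66; h_m = ΣK·V²/2g = 1.508 m
Total H_L = 15.86 + 1.508 = 17.37 m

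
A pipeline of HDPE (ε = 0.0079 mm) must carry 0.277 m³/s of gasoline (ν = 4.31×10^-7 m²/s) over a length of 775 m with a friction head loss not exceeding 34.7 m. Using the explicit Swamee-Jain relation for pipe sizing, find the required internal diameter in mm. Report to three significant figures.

Swamee-Jain (Type III): D = 0.66·[ε^1.25·(LQ²/(gh_f))^4.75 + ν·Q^9.4·(L/(gh_f))^5.2]^0.04
LQ²/(gh_f) = 0.1747; L/(gh_f) = 2.277
Term 1 = ε^1.25·(…)^4.75 = 1.05×10^-10; Term 2 = ν·Q^9.4·(…)^5.2 = 1.79×10^-10
D = 0.66·(1.05×10^-10 + 1.79×10^-10)^0.04 = 0.2740 m = 274 mm
Check: V = 4.70 m/s, Re = 2.99×10^6, f = 0.01091, h_f = 34.7 m ≈ 34.7 m ✓

D ≈ 274 mm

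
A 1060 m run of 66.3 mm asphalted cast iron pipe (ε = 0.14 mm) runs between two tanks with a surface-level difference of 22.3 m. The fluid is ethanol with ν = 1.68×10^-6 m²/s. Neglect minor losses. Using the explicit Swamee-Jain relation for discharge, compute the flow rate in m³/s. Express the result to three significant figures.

Swamee-Jain (Type II): Q = -0.965·√(gD⁵h_f/L)·ln[ε/(3.7D) + √(3.17ν²L/(gD³h_f))]
√(gD⁵h_f/L) = √(9.81·0.0663⁵·22.3/1060) = 5.142×10^-4
ε/(3.7D) = 5.71×10^-4; √(3.17ν²L/(gD³h_f)) = 3.86×10^-4
Q = -0.965·5.142×10^-4·ln(9.564×10^-4) = 0.003450 m³/s
Check: V = 0.999 m/s, Re = 3.94×10^4, f = 0.02770, h_f = 22.5 m ≈ 22.3 m ✓

Q ≈ 0.00345 m³/s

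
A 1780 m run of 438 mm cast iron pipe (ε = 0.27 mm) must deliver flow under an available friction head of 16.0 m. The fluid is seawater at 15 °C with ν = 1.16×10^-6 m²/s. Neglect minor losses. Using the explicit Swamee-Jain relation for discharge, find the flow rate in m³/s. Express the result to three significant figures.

Swamee-Jain (Type II): Q = -0.965·√(gD⁵h_f/L)·ln[ε/(3.7D) + √(3.17ν²L/(gD³h_f))]
√(gD⁵h_f/L) = √(9.81·0.438⁵·16.0/1780) = 0.03770
ε/(3.7D) = 1.67×10^-4; √(3.17ν²L/(gD³h_f)) = 2.40×10^-5
Q = -0.965·0.03770·ln(1.906×10^-4) = 0.3116 m³/s
Check: V = 2.07 m/s, Re = 7.81×10^5, f = 0.01817, h_f = 16.1 m ≈ 16.0 m ✓

Q ≈ 0.312 m³/s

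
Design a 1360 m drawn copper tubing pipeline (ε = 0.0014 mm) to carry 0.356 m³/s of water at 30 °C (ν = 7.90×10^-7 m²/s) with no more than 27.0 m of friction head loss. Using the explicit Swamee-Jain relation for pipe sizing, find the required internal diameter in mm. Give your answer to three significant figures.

D ≈ 359 mm

Swamee-Jain (Type III): D = 0.66·[ε^1.25·(LQ²/(gh_f))^4.75 + ν·Q^9.4·(L/(gh_f))^5.2]^0.04
LQ²/(gh_f) = 0.6507; L/(gh_f) = 5.135
Term 1 = ε^1.25·(…)^4.75 = 6.26×10^-9; Term 2 = ν·Q^9.4·(…)^5.2 = 2.38×10^-7
D = 0.66·(6.26×10^-9 + 2.38×10^-7)^0.04 = 0.3589 m = 359 mm
Check: V = 3.52 m/s, Re = 1.60×10^6, f = 0.01087, h_f = 26.0 m ≈ 27.0 m ✓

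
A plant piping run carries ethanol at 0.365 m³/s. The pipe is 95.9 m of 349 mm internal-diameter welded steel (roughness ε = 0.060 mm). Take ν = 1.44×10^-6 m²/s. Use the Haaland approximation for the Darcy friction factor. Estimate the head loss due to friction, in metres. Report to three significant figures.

V = 4Q/(πD²) = 4·0.365/(π·0.349²) = 3.816 m/s
Re = VD/ν = 3.816·0.349/1.44×10^-6 = 9.25×10^5 → turbulent
ε/D = 0.060/349 = 1.72×10^-4
Haaland: f = 0.01434
h_f = f(L/D)V²/(2g) = 0.01434·(95.9/0.349)·3.816²/(2·9.81) = 2.924 m

h_f ≈ 2.92 m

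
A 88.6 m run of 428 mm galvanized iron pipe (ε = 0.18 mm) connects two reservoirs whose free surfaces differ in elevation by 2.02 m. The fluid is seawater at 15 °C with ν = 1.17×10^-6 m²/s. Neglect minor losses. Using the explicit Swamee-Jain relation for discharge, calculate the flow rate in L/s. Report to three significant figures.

Swamee-Jain (Type II): Q = -0.965·√(gD⁵h_f/L)·ln[ε/(3.7D) + √(3.17ν²L/(gD³h_f))]
√(gD⁵h_f/L) = √(9.81·0.428⁵·2.02/88.6) = 0.05668
ε/(3.7D) = 1.14×10^-4; √(3.17ν²L/(gD³h_f)) = 1.57×10^-5
Q = -0.965·0.05668·ln(1.294×10^-4) = 0.4896 m³/s
Check: V = 3.40 m/s, Re = 1.24×10^6, f = 0.01662, h_f = 2.03 m ≈ 2.02 m ✓

Q ≈ 490 L/s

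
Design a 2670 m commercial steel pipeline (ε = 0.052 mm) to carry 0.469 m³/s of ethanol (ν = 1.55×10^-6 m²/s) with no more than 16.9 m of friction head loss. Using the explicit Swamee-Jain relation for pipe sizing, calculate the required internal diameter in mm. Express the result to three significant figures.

D ≈ 530 mm

Swamee-Jain (Type III): D = 0.66·[ε^1.25·(LQ²/(gh_f))^4.75 + ν·Q^9.4·(L/(gh_f))^5.2]^0.04
LQ²/(gh_f) = 3.542; L/(gh_f) = 16.10
Term 1 = ε^1.25·(…)^4.75 = 0.00180; Term 2 = ν·Q^9.4·(…)^5.2 = 0.00237
D = 0.66·(0.00180 + 0.00237)^0.04 = 0.5301 m = 530 mm
Check: V = 2.13 m/s, Re = 7.27×10^5, f = 0.01388, h_f = 16.1 m ≈ 16.9 m ✓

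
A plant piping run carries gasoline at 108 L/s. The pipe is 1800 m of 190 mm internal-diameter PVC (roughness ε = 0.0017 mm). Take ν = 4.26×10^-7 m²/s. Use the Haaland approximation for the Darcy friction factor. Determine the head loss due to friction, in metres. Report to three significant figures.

h_f ≈ 76.0 m

V = 4Q/(πD²) = 4·0.108/(π·0.190²) = 3.809 m/s
Re = VD/ν = 3.809·0.190/4.26×10^-7 = 1.70×10^6 → turbulent
ε/D = 0.0017/190 = 8.95×10^-6
Haaland: f = 0.01085
h_f = f(L/D)V²/(2g) = 0.01085·(1800/0.190)·3.809²/(2·9.81) = 76.03 m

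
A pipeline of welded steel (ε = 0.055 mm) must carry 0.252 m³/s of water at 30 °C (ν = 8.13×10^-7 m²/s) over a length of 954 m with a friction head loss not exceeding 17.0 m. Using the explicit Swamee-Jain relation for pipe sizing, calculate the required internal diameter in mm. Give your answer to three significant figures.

D ≈ 338 mm

Swamee-Jain (Type III): D = 0.66·[ε^1.25·(LQ²/(gh_f))^4.75 + ν·Q^9.4·(L/(gh_f))^5.2]^0.04
LQ²/(gh_f) = 0.3633; L/(gh_f) = 5.720
Term 1 = ε^1.25·(…)^4.75 = 3.86×10^-8; Term 2 = ν·Q^9.4·(…)^5.2 = 1.67×10^-8
D = 0.66·(3.86×10^-8 + 1.67×10^-8)^0.04 = 0.3383 m = 338 mm
Check: V = 2.80 m/s, Re = 1.17×10^6, f = 0.01421, h_f = 16.1 m ≈ 17.0 m ✓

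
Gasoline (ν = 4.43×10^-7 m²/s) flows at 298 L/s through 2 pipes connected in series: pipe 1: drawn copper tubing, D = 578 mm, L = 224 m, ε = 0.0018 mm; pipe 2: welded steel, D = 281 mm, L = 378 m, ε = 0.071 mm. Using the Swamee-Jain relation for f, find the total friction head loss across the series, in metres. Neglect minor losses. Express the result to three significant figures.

Pipe 1: V = 1.136 m/s, Re = 1.48×10^6, ε/D = 3.11×10^-6, f = 0.01098, h_1 = f(L/D)V²/2g = 0.2796 m
Pipe 2: V = 4.805 m/s, Re = 3.05×10^6, ε/D = 2.53×10^-4, f = 0.01476, h_2 = f(L/D)V²/2g = 23.37 m
Series → Q common, losses add: H = Σh = 23.65 m

H ≈ 23.6 m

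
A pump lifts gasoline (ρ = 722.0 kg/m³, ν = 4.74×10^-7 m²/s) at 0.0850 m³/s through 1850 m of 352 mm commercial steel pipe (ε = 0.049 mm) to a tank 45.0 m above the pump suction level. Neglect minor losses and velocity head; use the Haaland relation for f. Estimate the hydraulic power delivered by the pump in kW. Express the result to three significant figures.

P_hyd ≈ 28.9 kW

V = 4Q/(πD²) = 0.8735 m/s; Re = 6.49×10^5; ε/D = 1.39×10^-4; f = 0.01434
h_f = f(L/D)V²/2g = 2.930 m
Total head H = z + h_f = 45.0 + 2.930 = 47.93 m
P_hyd = ρgQH = 722.0·9.81·0.0850·47.93 = 28.86 kW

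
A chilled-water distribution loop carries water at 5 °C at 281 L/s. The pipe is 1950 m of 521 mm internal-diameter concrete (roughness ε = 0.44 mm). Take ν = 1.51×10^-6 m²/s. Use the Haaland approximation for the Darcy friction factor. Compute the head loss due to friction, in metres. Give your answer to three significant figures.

h_f ≈ 6.47 m

V = 4Q/(πD²) = 4·0.281/(π·0.521²) = 1.318 m/s
Re = VD/ν = 1.318·0.521/1.51×10^-6 = 4.55×10^5 → turbulent
ε/D = 0.44/521 = 8.45×10^-4
Haaland: f = 0.01953
h_f = f(L/D)V²/(2g) = 0.01953·(1950/0.521)·1.318²/(2·9.81) = 6.474 m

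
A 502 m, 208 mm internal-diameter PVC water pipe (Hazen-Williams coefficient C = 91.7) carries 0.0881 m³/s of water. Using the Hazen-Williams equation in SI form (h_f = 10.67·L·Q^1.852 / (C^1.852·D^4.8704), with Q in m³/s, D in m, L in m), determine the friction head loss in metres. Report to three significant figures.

h_f = 10.67·502·0.0881^1.852 / (91.7^1.852·0.208^4.8704) = 28.97 m

h_f ≈ 29.0 m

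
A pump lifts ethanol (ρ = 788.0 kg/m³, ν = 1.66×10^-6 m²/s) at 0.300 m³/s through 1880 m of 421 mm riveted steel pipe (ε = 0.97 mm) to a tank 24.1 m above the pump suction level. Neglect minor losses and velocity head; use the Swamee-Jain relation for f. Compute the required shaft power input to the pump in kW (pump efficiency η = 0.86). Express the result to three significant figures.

P_shaft ≈ 136 kW

V = 4Q/(πD²) = 2.155 m/s; Re = 5.47×10^5; ε/D = 0.00230; f = 0.02474
h_f = f(L/D)V²/2g = 26.15 m
Total head H = z + h_f = 24.1 + 26.15 = 50.25 m
P_hyd = ρgQH = 788.0·9.81·0.300·50.25 = 116.5 kW
P_shaft = P_hyd/η = 116.5/0.86 = 135.5 kW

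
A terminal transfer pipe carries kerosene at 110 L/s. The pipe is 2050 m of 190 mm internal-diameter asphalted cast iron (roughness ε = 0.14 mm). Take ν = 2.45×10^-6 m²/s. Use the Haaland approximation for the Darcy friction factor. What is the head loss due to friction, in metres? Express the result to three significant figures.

h_f ≈ 160 m

V = 4Q/(πD²) = 4·0.110/(π·0.190²) = 3.880 m/s
Re = VD/ν = 3.880·0.190/2.45×10^-6 = 3.01×10^5 → turbulent
ε/D = 0.14/190 = 7.37×10^-4
Haaland: f = 0.01933
h_f = f(L/D)V²/(2g) = 0.01933·(2050/0.190)·3.880²/(2·9.81) = 160.0 m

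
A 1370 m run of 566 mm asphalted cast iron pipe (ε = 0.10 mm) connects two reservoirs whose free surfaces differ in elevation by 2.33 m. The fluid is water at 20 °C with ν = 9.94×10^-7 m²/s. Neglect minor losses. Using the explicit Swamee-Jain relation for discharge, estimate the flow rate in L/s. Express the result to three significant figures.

Q ≈ 283 L/s

Swamee-Jain (Type II): Q = -0.965·√(gD⁵h_f/L)·ln[ε/(3.7D) + √(3.17ν²L/(gD³h_f))]
√(gD⁵h_f/L) = √(9.81·0.566⁵·2.33/1370) = 0.03113
ε/(3.7D) = 4.78×10^-5; √(3.17ν²L/(gD³h_f)) = 3.22×10^-5
Q = -0.965·0.03113·ln(7.993×10^-5) = 0.2834 m³/s
Check: V = 1.13 m/s, Re = 6.41×10^5, f = 0.01497, h_f = 2.34 m ≈ 2.33 m ✓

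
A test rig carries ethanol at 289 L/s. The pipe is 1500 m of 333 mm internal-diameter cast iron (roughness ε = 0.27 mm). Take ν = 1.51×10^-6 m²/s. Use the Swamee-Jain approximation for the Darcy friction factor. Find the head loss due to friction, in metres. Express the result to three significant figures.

V = 4Q/(πD²) = 4·0.289/(π·0.333²) = 3.318 m/s
Re = VD/ν = 3.318·0.333/1.51×10^-6 = 7.32×10^5 → turbulent
ε/D = 0.27/333 = 8.11×10^-4
Swamee-Jain: f = 0.01926
h_f = f(L/D)V²/(2g) = 0.01926·(1500/0.333)·3.318²/(2·9.81) = 48.68 m

h_f ≈ 48.7 m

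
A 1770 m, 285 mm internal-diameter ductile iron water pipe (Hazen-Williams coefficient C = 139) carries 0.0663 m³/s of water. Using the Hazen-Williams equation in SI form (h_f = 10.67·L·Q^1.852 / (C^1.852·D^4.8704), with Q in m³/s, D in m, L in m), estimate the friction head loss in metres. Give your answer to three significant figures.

h_f ≈ 6.02 m

h_f = 10.67·1770·0.0663^1.852 / (139^1.852·0.285^4.8704) = 6.023 m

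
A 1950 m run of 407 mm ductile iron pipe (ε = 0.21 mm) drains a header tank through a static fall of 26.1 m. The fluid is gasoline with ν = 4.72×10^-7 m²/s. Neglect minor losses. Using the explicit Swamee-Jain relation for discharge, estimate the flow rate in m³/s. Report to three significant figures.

Swamee-Jain (Type II): Q = -0.965·√(gD⁵h_f/L)·ln[ε/(3.7D) + √(3.17ν²L/(gD³h_f))]
√(gD⁵h_f/L) = √(9.81·0.407⁵·26.1/1950) = 0.03829
ε/(3.7D) = 1.39×10^-4; √(3.17ν²L/(gD³h_f)) = 8.93×10^-6
Q = -0.965·0.03829·ln(1.484×10^-4) = 0.3258 m³/s
Check: V = 2.50 m/s, Re = 2.16×10^6, f = 0.01712, h_f = 26.2 m ≈ 26.1 m ✓

Q ≈ 0.326 m³/s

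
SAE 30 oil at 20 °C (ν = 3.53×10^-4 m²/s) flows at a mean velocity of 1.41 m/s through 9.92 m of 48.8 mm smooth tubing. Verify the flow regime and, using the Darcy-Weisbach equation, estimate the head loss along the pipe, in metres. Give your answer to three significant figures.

h_f ≈ 6.76 m

Re = VD/ν = 1.41·0.04880/3.53×10^-4 = 195 → laminar (Re < 2300)
f = 64/Re = 0.3283
h_f = f(L/D)V²/(2g) = 0.3283·(9.92/0.04880)·1.41²/(2·9.81) = 6.763 m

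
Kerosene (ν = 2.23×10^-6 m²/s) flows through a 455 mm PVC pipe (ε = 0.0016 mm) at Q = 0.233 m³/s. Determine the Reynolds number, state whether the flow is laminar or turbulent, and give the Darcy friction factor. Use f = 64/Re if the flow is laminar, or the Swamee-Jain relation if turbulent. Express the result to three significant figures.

V = 4Q/(πD²) = 1.433 m/s
Re = VD/ν = 1.433·0.455/2.23×10^-6 = 2.92×10^5
Re > 4000 → turbulent; ε/D = 3.52×10^-6
Swamee-Jain: f = 0.01448

Re ≈ 2.92×10^5; turbulent; f ≈ 0.0145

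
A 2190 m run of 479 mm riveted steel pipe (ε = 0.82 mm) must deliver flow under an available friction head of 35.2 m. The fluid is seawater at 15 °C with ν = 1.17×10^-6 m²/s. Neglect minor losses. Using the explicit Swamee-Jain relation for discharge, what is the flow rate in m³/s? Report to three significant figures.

Swamee-Jain (Type II): Q = -0.965·√(gD⁵h_f/L)·ln[ε/(3.7D) + √(3.17ν²L/(gD³h_f))]
√(gD⁵h_f/L) = √(9.81·0.479⁵·35.2/2190) = 0.06306
ε/(3.7D) = 4.63×10^-4; √(3.17ν²L/(gD³h_f)) = 1.58×10^-5
Q = -0.965·0.06306·ln(4.785×10^-4) = 0.4652 m³/s
Check: V = 2.58 m/s, Re = 1.06×10^6, f = 0.02275, h_f = 35.3 m ≈ 35.2 m ✓

Q ≈ 0.465 m³/s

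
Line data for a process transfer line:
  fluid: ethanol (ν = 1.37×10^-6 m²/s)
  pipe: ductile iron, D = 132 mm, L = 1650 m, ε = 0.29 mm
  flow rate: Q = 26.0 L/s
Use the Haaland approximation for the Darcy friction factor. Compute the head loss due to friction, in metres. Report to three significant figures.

h_f ≈ 57.2 m

V = 4Q/(πD²) = 4·0.0260/(π·0.132²) = 1.900 m/s
Re = VD/ν = 1.900·0.132/1.37×10^-6 = 1.83×10^5 → turbulent
ε/D = 0.29/132 = 0.00220
Haaland: f = 0.02487
h_f = f(L/D)V²/(2g) = 0.02487·(1650/0.132)·1.900²/(2·9.81) = 57.19 m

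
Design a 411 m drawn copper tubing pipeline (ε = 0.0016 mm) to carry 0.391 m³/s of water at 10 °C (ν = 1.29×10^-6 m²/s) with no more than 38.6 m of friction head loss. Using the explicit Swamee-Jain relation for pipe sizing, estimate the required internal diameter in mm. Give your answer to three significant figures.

Swamee-Jain (Type III): D = 0.66·[ε^1.25·(LQ²/(gh_f))^4.75 + ν·Q^9.4·(L/(gh_f))^5.2]^0.04
LQ²/(gh_f) = 0.1659; L/(gh_f) = 1.085
Term 1 = ε^1.25·(…)^4.75 = 1.12×10^-11; Term 2 = ν·Q^9.4·(…)^5.2 = 2.90×10^-10
D = 0.66·(1.12×10^-11 + 2.90×10^-10)^0.04 = 0.2746 m = 275 mm
Check: V = 6.60 m/s, Re = 1.41×10^6, f = 0.01115, h_f = 37.1 m ≈ 38.6 m ✓

D ≈ 275 mm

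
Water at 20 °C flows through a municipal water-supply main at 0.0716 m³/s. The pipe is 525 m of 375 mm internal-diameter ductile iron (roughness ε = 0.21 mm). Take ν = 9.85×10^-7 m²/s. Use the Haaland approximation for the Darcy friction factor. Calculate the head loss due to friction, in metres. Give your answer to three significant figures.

h_f ≈ 0.559 m

V = 4Q/(πD²) = 4·0.0716/(π·0.375²) = 0.6483 m/s
Re = VD/ν = 0.6483·0.375/9.85×10^-7 = 2.47×10^5 → turbulent
ε/D = 0.21/375 = 5.60×10^-4
Haaland: f = 0.01865
h_f = f(L/D)V²/(2g) = 0.01865·(525/0.375)·0.6483²/(2·9.81) = 0.5593 m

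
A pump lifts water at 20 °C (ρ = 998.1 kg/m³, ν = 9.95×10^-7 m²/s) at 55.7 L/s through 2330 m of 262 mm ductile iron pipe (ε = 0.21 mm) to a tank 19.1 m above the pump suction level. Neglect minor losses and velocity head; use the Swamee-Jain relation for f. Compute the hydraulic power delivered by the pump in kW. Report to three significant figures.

P_hyd ≈ 15.7 kW

V = 4Q/(πD²) = 1.033 m/s; Re = 2.72×10^5; ε/D = 8.02×10^-4; f = 0.01998
h_f = f(L/D)V²/2g = 9.668 m
Total head H = z + h_f = 19.1 + 9.668 = 28.77 m
P_hyd = ρgQH = 998.1·9.81·0.0557·28.77 = 15.69 kW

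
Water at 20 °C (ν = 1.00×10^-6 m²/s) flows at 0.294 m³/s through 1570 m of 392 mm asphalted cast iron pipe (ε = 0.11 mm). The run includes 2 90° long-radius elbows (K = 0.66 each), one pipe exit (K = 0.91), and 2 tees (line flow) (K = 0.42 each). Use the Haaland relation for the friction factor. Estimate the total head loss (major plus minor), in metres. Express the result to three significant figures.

H_L ≈ 19.6 m

V = 4Q/(πD²) = 2.436 m/s; V²/2g = 0.3025 m
Re = 9.55×10^5, ε/D = 2.81×10^-4 → f = 0.01545 (Haaland)
Major: h_f = f(L/D)·V²/2g = 0.01545·4005·0.3025 = 18.72 m
Minor: ΣK = 3.07; h_m = ΣK·V²/2g = 0.9286 m
Total H_L = 18.72 + 0.9286 = 19.65 m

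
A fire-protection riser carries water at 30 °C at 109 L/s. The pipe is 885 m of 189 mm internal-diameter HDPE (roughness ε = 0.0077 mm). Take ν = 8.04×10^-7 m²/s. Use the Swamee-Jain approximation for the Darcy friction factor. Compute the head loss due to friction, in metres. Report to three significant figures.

V = 4Q/(πD²) = 4·0.109/(π·0.189²) = 3.885 m/s
Re = VD/ν = 3.885·0.189/8.04×10^-7 = 9.13×10^5 → turbulent
ε/D = 0.0077/189 = 4.07×10^-5
Swamee-Jain: f = 0.01265
h_f = f(L/D)V²/(2g) = 0.01265·(885/0.189)·3.885²/(2·9.81) = 45.56 m

h_f ≈ 45.6 m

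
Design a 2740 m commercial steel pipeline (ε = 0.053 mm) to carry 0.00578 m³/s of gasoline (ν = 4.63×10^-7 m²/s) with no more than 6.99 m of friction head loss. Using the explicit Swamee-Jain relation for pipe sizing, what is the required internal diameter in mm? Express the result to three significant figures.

D ≈ 118 mm

Swamee-Jain (Type III): D = 0.66·[ε^1.25·(LQ²/(gh_f))^4.75 + ν·Q^9.4·(L/(gh_f))^5.2]^0.04
LQ²/(gh_f) = 0.001335; L/(gh_f) = 39.96
Term 1 = ε^1.25·(…)^4.75 = 1.00×10^-19; Term 2 = ν·Q^9.4·(…)^5.2 = 9.04×10^-20
D = 0.66·(1.00×10^-19 + 9.04×10^-20)^0.04 = 0.1177 m = 118 mm
Check: V = 0.531 m/s, Re = 1.35×10^5, f = 0.01946, h_f = 6.52 m ≈ 6.99 m ✓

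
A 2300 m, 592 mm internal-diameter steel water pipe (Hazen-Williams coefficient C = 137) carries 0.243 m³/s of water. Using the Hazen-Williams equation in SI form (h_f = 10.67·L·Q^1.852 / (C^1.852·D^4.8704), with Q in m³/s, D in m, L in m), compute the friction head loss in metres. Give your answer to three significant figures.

h_f = 10.67·2300·0.243^1.852 / (137^1.852·0.592^4.8704) = 2.533 m

h_f ≈ 2.53 m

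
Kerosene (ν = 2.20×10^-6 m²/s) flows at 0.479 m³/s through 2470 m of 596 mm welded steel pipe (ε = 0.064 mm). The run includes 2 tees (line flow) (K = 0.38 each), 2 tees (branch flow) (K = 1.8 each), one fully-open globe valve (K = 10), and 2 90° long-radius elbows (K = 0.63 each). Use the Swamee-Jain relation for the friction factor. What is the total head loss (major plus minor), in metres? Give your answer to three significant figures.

H_L ≈ 11.5 m

V = 4Q/(πD²) = 1.717 m/s; V²/2g = 0.1502 m
Re = 4.65×10^5, ε/D = 1.07×10^-4 → f = 0.01467 (Swamee-Jain)
Major: h_f = f(L/D)·V²/2g = 0.01467·4144·0.1502 = 9.137 m
Minor: ΣK = 15.6; h_m = ΣK·V²/2g = 2.347 m
Total H_L = 9.137 + 2.347 = 11.48 m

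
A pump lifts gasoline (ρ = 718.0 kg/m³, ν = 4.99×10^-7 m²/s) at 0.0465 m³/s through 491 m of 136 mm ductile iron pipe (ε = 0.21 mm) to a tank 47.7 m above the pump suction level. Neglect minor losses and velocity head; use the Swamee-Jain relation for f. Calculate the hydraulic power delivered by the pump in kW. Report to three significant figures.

V = 4Q/(πD²) = 3.201 m/s; Re = 8.72×10^5; ε/D = 0.00154; f = 0.02223
h_f = f(L/D)V²/2g = 41.92 m
Total head H = z + h_f = 47.7 + 41.92 = 89.62 m
P_hyd = ρgQH = 718.0·9.81·0.0465·89.62 = 29.35 kW

P_hyd ≈ 29.4 kW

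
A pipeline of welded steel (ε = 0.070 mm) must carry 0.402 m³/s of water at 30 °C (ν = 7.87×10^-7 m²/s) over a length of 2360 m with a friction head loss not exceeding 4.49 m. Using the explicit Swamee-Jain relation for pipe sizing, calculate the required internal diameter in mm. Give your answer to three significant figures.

Swamee-Jain (Type III): D = 0.66·[ε^1.25·(LQ²/(gh_f))^4.75 + ν·Q^9.4·(L/(gh_f))^5.2]^0.04
LQ²/(gh_f) = 8.659; L/(gh_f) = 53.58
Term 1 = ε^1.25·(…)^4.75 = 0.182; Term 2 = ν·Q^9.4·(…)^5.2 = 0.147
D = 0.66·(0.182 + 0.147)^0.04 = 0.6312 m = 631 mm
Check: V = 1.28 m/s, Re = 1.03×10^6, f = 0.01363, h_f = 4.29 m ≈ 4.49 m ✓

D ≈ 631 mm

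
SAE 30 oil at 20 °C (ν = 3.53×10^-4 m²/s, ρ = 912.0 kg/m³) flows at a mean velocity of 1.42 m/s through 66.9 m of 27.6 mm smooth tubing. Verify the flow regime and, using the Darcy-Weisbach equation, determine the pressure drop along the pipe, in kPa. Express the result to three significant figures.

Δp ≈ 1280 kPa

Re = VD/ν = 1.42·0.02760/3.53×10^-4 = 111 → laminar (Re < 2300)
f = 64/Re = 0.5764
h_f = f(L/D)V²/(2g) = 0.5764·(66.9/0.02760)·1.42²/(2·9.81) = 143.6 m
Δp = ρg·h_f = 912.0·9.81·143.6 = 1285 kPa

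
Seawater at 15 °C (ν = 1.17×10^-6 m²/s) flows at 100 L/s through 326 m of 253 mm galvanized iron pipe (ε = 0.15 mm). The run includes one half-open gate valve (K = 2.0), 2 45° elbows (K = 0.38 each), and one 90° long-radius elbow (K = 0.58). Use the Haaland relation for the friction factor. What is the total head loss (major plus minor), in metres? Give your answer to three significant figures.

H_L ≈ 5.42 m

V = 4Q/(πD²) = 1.989 m/s; V²/2g = 0.2017 m
Re = 4.30×10^5, ε/D = 5.93×10^-4 → f = 0.01826 (Haaland)
Major: h_f = f(L/D)·V²/2g = 0.01826·1289·0.2017 = 4.744 m
Minor: ΣK = 3.34; h_m = ΣK·V²/2g = 0.6736 m
Total H_L = 4.744 + 0.6736 = 5.418 m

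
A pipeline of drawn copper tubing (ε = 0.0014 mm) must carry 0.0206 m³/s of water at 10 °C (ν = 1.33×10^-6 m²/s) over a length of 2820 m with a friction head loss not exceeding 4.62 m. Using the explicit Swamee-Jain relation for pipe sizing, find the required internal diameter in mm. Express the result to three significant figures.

D ≈ 211 mm

Swamee-Jain (Type III): D = 0.66·[ε^1.25·(LQ²/(gh_f))^4.75 + ν·Q^9.4·(L/(gh_f))^5.2]^0.04
LQ²/(gh_f) = 0.02640; L/(gh_f) = 62.22
Term 1 = ε^1.25·(…)^4.75 = 1.53×10^-15; Term 2 = ν·Q^9.4·(…)^5.2 = 4.01×10^-13
D = 0.66·(1.53×10^-15 + 4.01×10^-13)^0.04 = 0.2107 m = 211 mm
Check: V = 0.591 m/s, Re = 9.36×10^4, f = 0.01815, h_f = 4.32 m ≈ 4.62 m ✓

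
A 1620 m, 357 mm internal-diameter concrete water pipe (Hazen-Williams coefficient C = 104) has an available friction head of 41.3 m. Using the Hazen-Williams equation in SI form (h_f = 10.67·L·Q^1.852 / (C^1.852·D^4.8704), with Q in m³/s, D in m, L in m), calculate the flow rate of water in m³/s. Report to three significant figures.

Q ≈ 0.266 m³/s

Rearranging: Q = [h_f·C^1.852·D^4.8704 / (10.67·L)]^(1/1.852)
Q = [41.3·104^1.852·0.357^4.8704 / (10.67·1620)]^0.540 = 0.2661 m³/s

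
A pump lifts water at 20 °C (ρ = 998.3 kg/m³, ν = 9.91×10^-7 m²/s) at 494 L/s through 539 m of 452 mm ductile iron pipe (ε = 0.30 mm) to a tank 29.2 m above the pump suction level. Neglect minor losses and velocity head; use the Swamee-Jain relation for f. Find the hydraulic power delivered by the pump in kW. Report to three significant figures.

V = 4Q/(πD²) = 3.079 m/s; Re = 1.40×10^6; ε/D = 6.64×10^-4; f = 0.01819
h_f = f(L/D)V²/2g = 10.48 m
Total head H = z + h_f = 29.2 + 10.48 = 39.68 m
P_hyd = ρgQH = 998.3·9.81·0.494·39.68 = 192.0 kW

P_hyd ≈ 192 kW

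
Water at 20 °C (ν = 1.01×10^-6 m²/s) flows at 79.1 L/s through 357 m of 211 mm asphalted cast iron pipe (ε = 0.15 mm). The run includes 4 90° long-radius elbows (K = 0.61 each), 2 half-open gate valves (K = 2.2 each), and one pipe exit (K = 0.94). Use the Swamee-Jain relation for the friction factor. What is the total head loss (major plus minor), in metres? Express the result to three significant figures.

V = 4Q/(πD²) = 2.262 m/s; V²/2g = 0.2608 m
Re = 4.73×10^5, ε/D = 7.11×10^-4 → f = 0.01902 (Swamee-Jain)
Major: h_f = f(L/D)·V²/2g = 0.01902·1692·0.2608 = 8.394 m
Minor: ΣK = 7.78; h_m = ΣK·V²/2g = 2.029 m
Total H_L = 8.394 + 2.029 = 10.42 m

H_L ≈ 10.4 m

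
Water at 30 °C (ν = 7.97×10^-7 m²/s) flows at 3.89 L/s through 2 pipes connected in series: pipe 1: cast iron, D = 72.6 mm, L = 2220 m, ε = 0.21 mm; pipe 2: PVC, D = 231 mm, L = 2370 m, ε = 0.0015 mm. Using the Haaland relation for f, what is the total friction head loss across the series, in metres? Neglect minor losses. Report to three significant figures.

Pipe 1: V = 0.9397 m/s, Re = 8.56×10^4, ε/D = 0.00289, f = 0.02734, h_1 = f(L/D)V²/2g = 37.62 m
Pipe 2: V = 0.09282 m/s, Re = 2.69×10^4, ε/D = 6.49×10^-6, f = 0.02394, h_2 = f(L/D)V²/2g = 0.1079 m
Series → Q common, losses add: H = Σh = 37.73 m

H ≈ 37.7 m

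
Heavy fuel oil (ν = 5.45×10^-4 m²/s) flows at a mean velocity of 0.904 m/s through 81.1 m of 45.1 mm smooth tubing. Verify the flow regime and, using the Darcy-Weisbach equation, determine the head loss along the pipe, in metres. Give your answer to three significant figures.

h_f ≈ 64.1 m

Re = VD/ν = 0.904·0.04510/5.45×10^-4 = 74.8 → laminar (Re < 2300)
f = 64/Re = 0.8555
h_f = f(L/D)V²/(2g) = 0.8555·(81.1/0.04510)·0.904²/(2·9.81) = 64.08 m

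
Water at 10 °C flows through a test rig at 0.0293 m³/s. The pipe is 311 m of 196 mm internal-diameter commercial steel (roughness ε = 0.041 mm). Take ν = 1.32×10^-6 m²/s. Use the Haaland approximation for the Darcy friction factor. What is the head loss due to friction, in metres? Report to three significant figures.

h_f ≈ 1.35 m

V = 4Q/(πD²) = 4·0.0293/(π·0.196²) = 0.9711 m/s
Re = VD/ν = 0.9711·0.196/1.32×10^-6 = 1.44×10^5 → turbulent
ε/D = 0.041/196 = 2.09×10^-4
Haaland: f = 0.01772
h_f = f(L/D)V²/(2g) = 0.01772·(311/0.196)·0.9711²/(2·9.81) = 1.352 m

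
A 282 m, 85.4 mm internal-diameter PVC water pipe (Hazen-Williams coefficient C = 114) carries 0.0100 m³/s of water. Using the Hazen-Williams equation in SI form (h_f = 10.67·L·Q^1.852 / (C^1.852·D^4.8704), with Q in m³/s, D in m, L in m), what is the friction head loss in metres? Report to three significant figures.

h_f = 10.67·282·0.0100^1.852 / (114^1.852·0.0854^4.8704) = 14.77 m

h_f ≈ 14.8 m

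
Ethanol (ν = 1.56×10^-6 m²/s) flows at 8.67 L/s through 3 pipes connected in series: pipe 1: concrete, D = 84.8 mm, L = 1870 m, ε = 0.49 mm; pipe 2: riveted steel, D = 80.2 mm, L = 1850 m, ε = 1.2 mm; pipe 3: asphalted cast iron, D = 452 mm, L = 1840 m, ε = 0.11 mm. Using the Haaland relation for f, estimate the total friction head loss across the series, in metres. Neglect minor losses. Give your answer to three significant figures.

H ≈ 240 m

Pipe 1: V = 1.535 m/s, Re = 8.34×10^4, ε/D = 0.00578, f = 0.03273, h_1 = f(L/D)V²/2g = 86.70 m
Pipe 2: V = 1.716 m/s, Re = 8.82×10^4, ε/D = 0.0150, f = 0.04424, h_2 = f(L/D)V²/2g = 153.2 m
Pipe 3: V = 0.05403 m/s, Re = 1.57×10^4, ε/D = 2.43×10^-4, f = 0.02777, h_3 = f(L/D)V²/2g = 0.01682 m
Series → Q common, losses add: H = Σh = 239.9 m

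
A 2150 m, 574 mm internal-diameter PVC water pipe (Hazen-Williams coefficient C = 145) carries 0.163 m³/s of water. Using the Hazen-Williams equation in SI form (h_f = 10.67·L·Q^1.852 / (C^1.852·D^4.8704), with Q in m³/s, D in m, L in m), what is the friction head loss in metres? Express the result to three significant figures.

h_f ≈ 1.18 m

h_f = 10.67·2150·0.163^1.852 / (145^1.852·0.574^4.8704) = 1.183 m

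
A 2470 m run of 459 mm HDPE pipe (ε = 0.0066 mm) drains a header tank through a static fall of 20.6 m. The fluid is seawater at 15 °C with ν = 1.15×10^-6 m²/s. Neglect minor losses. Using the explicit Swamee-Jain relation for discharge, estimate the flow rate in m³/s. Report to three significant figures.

Q ≈ 0.415 m³/s

Swamee-Jain (Type II): Q = -0.965·√(gD⁵h_f/L)·ln[ε/(3.7D) + √(3.17ν²L/(gD³h_f))]
√(gD⁵h_f/L) = √(9.81·0.459⁵·20.6/2470) = 0.04083
ε/(3.7D) = 3.89×10^-6; √(3.17ν²L/(gD³h_f)) = 2.30×10^-5
Q = -0.965·0.04083·ln(2.691×10^-5) = 0.4146 m³/s
Check: V = 2.51 m/s, Re = 1.00×10^6, f = 0.01196, h_f = 20.6 m ≈ 20.6 m ✓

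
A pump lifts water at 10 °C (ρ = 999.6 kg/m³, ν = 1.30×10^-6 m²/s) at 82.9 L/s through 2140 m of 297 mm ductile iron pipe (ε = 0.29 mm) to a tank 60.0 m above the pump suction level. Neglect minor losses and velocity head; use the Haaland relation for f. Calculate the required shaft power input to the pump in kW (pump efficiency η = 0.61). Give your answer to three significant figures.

V = 4Q/(πD²) = 1.197 m/s; Re = 2.73×10^5; ε/D = 9.76×10^-4; f = 0.02050
h_f = f(L/D)V²/2g = 10.78 m
Total head H = z + h_f = 60.0 + 10.78 = 70.78 m
P_hyd = ρgQH = 999.6·9.81·0.0829·70.78 = 57.54 kW
P_shaft = P_hyd/η = 57.54/0.61 = 94.33 kW

P_shaft ≈ 94.3 kW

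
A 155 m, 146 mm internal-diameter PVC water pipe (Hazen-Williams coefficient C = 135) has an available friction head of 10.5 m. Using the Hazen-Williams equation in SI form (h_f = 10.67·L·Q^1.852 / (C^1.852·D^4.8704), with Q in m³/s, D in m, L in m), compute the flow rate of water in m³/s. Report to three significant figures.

Rearranging: Q = [h_f·C^1.852·D^4.8704 / (10.67·L)]^(1/1.852)
Q = [10.5·135^1.852·0.146^4.8704 / (10.67·155)]^0.540 = 0.05576 m³/s

Q ≈ 0.0558 m³/s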